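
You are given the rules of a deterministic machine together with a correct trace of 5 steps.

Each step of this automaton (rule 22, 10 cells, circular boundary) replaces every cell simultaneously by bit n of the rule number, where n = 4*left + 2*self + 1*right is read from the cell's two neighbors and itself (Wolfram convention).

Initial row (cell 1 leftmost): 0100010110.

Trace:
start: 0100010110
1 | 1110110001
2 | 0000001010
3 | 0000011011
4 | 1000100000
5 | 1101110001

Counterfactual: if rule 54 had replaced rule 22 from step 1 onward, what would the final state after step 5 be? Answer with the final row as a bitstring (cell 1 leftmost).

(re-executing steps 1..5 under rule 54; state before step 1: 0100010110)
1 | 1110111001
2 | 0001000110
3 | 0011101001
4 | 1100011111
5 | 0010100000

0010100000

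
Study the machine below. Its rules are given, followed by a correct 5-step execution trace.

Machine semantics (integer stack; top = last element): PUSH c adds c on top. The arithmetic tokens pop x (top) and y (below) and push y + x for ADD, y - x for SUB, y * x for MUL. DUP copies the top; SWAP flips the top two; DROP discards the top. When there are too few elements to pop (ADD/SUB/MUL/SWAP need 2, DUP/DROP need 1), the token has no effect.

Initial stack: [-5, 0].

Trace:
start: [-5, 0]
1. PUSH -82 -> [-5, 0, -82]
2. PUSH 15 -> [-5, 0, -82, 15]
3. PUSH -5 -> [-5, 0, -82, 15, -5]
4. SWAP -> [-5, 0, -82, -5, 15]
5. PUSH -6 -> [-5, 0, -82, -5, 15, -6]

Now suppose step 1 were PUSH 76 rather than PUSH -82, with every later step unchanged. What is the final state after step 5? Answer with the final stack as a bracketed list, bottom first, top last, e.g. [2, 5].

(re-executing from step 1 with the substitution; state before step 1: [-5, 0])
1. PUSH 76 -> [-5, 0, 76]
2. PUSH 15 -> [-5, 0, 76, 15]
3. PUSH -5 -> [-5, 0, 76, 15, -5]
4. SWAP -> [-5, 0, 76, -5, 15]
5. PUSH -6 -> [-5, 0, 76, -5, 15, -6]

[-5, 0, 76, -5, 15, -6]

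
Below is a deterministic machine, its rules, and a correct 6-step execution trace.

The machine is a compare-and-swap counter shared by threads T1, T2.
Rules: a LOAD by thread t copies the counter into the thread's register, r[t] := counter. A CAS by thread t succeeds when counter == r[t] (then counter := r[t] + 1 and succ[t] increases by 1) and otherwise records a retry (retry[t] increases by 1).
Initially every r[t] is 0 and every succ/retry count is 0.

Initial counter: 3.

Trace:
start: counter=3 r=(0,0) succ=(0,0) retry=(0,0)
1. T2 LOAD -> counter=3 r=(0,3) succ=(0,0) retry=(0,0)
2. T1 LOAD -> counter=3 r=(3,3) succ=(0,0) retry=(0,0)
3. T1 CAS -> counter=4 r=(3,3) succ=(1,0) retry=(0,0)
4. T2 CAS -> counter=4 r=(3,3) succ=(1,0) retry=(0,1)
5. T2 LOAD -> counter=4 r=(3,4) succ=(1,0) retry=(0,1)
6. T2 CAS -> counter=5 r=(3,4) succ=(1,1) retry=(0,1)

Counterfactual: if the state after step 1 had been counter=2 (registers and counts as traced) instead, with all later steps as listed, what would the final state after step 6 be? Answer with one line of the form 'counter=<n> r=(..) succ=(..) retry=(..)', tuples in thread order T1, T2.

counter=5 r=(2,4) succ=(1,2) retry=(0,0)

state after step 1 := counter=2 r=(0,3) succ=(0,0) retry=(0,0)
2. T1 LOAD -> counter=2 r=(2,3) succ=(0,0) retry=(0,0)
3. T1 CAS -> counter=3 r=(2,3) succ=(1,0) retry=(0,0)
4. T2 CAS -> counter=4 r=(2,3) succ=(1,1) retry=(0,0)
5. T2 LOAD -> counter=4 r=(2,4) succ=(1,1) retry=(0,0)
6. T2 CAS -> counter=5 r=(2,4) succ=(1,2) retry=(0,0)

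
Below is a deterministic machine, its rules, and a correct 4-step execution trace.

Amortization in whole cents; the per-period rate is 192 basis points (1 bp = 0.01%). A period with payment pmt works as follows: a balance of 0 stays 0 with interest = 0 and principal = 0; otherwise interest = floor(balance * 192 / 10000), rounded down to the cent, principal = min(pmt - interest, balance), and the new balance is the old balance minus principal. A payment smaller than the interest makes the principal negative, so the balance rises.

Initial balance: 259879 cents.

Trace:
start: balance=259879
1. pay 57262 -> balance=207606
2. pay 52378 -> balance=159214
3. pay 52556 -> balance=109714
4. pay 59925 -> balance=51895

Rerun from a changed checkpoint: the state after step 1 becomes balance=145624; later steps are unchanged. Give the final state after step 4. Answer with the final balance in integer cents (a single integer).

0

state after step 1 := balance=145624
2. pay 52378 -> balance=96041
3. pay 52556 -> balance=45328
4. pay 59925 -> balance=0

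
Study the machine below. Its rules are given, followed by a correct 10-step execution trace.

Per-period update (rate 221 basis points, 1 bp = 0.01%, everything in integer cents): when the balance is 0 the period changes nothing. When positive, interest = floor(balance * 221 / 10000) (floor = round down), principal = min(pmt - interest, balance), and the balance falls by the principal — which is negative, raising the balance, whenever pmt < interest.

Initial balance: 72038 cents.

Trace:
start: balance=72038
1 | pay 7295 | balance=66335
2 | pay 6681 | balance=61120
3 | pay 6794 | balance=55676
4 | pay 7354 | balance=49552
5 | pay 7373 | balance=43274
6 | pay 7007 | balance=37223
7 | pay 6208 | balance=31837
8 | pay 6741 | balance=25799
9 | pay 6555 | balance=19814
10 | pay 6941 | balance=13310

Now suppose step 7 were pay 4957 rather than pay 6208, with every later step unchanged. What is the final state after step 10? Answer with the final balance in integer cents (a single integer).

14646

(re-executing from step 7 with the substitution; state before step 7: balance=37223)
7 | pay 4957 | balance=33088
8 | pay 6741 | balance=27078
9 | pay 6555 | balance=21121
10 | pay 6941 | balance=14646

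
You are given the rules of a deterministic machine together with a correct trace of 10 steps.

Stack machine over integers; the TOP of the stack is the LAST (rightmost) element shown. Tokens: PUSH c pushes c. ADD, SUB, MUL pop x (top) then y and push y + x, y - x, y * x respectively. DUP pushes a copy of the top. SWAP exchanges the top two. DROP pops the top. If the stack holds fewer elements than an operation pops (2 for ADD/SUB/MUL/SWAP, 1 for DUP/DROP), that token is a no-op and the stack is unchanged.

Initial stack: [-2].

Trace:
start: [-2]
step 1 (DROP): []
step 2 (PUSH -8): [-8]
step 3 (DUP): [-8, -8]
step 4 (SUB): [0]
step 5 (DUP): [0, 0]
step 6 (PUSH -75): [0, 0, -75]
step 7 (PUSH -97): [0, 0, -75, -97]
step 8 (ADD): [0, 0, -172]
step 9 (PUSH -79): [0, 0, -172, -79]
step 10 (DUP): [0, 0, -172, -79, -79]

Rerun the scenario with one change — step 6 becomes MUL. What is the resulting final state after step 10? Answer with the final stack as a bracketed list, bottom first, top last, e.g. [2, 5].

(re-executing from step 6 with the substitution; state before step 6: [0, 0])
step 6 (MUL): [0]
step 7 (PUSH -97): [0, -97]
step 8 (ADD): [-97]
step 9 (PUSH -79): [-97, -79]
step 10 (DUP): [-97, -79, -79]

[-97, -79, -79]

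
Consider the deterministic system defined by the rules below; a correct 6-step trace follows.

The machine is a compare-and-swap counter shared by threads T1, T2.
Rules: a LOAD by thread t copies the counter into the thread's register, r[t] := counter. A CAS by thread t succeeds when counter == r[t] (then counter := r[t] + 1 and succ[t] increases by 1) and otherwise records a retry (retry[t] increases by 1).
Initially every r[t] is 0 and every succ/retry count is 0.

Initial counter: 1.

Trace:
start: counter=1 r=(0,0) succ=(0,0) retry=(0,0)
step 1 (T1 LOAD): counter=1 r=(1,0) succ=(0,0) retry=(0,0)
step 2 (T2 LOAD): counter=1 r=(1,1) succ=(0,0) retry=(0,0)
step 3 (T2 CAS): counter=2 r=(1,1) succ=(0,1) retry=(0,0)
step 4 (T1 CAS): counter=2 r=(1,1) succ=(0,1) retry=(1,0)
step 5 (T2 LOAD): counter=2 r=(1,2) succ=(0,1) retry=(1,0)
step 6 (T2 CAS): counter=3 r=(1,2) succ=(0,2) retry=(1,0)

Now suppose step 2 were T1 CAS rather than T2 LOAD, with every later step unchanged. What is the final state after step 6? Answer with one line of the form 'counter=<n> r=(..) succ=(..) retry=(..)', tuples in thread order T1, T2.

(re-executing from step 2 with the substitution; state before step 2: counter=1 r=(1,0) succ=(0,0) retry=(0,0))
step 2 (T1 CAS): counter=2 r=(1,0) succ=(1,0) retry=(0,0)
step 3 (T2 CAS): counter=2 r=(1,0) succ=(1,0) retry=(0,1)
step 4 (T1 CAS): counter=2 r=(1,0) succ=(1,0) retry=(1,1)
step 5 (T2 LOAD): counter=2 r=(1,2) succ=(1,0) retry=(1,1)
step 6 (T2 CAS): counter=3 r=(1,2) succ=(1,1) retry=(1,1)

counter=3 r=(1,2) succ=(1,1) retry=(1,1)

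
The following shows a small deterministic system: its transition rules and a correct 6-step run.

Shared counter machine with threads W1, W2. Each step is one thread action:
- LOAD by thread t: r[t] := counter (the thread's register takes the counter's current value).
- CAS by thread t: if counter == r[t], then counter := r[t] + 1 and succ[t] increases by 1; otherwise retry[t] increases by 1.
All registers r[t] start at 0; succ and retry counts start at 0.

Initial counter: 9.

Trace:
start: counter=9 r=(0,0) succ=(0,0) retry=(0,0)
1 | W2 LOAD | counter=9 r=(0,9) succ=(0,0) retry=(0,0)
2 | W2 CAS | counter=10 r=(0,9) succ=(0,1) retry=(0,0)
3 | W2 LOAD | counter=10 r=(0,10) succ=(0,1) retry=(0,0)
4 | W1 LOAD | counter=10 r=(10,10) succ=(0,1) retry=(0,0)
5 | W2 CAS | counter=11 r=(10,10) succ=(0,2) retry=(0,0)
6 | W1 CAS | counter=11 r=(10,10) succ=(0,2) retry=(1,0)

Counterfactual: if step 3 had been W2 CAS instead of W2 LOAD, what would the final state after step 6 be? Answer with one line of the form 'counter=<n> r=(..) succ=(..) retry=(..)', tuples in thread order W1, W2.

counter=11 r=(10,9) succ=(1,1) retry=(0,2)

(re-executing from step 3 with the substitution; state before step 3: counter=10 r=(0,9) succ=(0,1) retry=(0,0))
3 | W2 CAS | counter=10 r=(0,9) succ=(0,1) retry=(0,1)
4 | W1 LOAD | counter=10 r=(10,9) succ=(0,1) retry=(0,1)
5 | W2 CAS | counter=10 r=(10,9) succ=(0,1) retry=(0,2)
6 | W1 CAS | counter=11 r=(10,9) succ=(1,1) retry=(0,2)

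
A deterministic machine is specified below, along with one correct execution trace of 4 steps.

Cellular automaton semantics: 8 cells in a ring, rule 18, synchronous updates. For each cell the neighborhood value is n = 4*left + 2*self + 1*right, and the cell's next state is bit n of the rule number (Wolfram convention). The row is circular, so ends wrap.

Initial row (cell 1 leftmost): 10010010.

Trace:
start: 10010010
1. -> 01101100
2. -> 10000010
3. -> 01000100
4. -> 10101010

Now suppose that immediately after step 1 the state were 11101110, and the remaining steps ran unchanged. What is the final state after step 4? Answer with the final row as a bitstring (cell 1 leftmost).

state after step 1 := 11101110
2. -> 00000000
3. -> 00000000
4. -> 00000000

00000000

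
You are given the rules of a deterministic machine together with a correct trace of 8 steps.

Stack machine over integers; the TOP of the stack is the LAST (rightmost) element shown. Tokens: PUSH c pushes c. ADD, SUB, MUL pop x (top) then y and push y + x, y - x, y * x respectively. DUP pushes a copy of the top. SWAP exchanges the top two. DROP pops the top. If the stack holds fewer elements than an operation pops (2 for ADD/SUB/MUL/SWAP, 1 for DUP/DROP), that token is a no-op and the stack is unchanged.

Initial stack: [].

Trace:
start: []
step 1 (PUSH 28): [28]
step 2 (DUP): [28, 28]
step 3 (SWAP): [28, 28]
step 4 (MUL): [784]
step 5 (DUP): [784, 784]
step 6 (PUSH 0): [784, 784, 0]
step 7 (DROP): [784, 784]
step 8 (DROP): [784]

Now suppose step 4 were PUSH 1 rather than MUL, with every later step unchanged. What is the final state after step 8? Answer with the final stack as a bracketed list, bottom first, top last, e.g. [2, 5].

[28, 28, 1]

(re-executing from step 4 with the substitution; state before step 4: [28, 28])
step 4 (PUSH 1): [28, 28, 1]
step 5 (DUP): [28, 28, 1, 1]
step 6 (PUSH 0): [28, 28, 1, 1, 0]
step 7 (DROP): [28, 28, 1, 1]
step 8 (DROP): [28, 28, 1]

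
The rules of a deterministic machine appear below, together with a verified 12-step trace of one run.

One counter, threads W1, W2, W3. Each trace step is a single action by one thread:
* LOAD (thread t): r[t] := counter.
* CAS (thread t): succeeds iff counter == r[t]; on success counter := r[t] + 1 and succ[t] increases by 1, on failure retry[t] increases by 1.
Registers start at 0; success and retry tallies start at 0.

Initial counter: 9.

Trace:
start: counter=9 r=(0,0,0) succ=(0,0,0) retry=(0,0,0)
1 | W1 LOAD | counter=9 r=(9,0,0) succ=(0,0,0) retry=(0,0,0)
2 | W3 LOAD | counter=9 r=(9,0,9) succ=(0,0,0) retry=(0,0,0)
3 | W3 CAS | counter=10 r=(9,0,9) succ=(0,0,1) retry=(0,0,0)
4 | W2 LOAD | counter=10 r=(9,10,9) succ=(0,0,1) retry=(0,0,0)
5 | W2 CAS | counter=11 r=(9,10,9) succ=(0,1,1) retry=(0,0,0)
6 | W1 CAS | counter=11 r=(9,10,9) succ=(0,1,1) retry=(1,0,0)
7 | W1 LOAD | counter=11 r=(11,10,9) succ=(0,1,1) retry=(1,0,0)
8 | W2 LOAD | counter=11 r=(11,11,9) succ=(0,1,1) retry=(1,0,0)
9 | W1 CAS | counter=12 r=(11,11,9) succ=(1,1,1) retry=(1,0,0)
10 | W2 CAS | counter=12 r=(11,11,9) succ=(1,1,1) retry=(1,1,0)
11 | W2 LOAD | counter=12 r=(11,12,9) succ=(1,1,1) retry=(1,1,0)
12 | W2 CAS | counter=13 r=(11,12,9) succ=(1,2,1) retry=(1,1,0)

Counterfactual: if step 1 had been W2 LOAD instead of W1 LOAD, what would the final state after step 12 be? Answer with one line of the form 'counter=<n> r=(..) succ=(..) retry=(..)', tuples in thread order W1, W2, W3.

counter=13 r=(11,12,9) succ=(1,2,1) retry=(1,1,0)

(re-executing from step 1 with the substitution; state before step 1: counter=9 r=(0,0,0) succ=(0,0,0) retry=(0,0,0))
1 | W2 LOAD | counter=9 r=(0,9,0) succ=(0,0,0) retry=(0,0,0)
2 | W3 LOAD | counter=9 r=(0,9,9) succ=(0,0,0) retry=(0,0,0)
3 | W3 CAS | counter=10 r=(0,9,9) succ=(0,0,1) retry=(0,0,0)
4 | W2 LOAD | counter=10 r=(0,10,9) succ=(0,0,1) retry=(0,0,0)
5 | W2 CAS | counter=11 r=(0,10,9) succ=(0,1,1) retry=(0,0,0)
6 | W1 CAS | counter=11 r=(0,10,9) succ=(0,1,1) retry=(1,0,0)
7 | W1 LOAD | counter=11 r=(11,10,9) succ=(0,1,1) retry=(1,0,0)
8 | W2 LOAD | counter=11 r=(11,11,9) succ=(0,1,1) retry=(1,0,0)
9 | W1 CAS | counter=12 r=(11,11,9) succ=(1,1,1) retry=(1,0,0)
10 | W2 CAS | counter=12 r=(11,11,9) succ=(1,1,1) retry=(1,1,0)
11 | W2 LOAD | counter=12 r=(11,12,9) succ=(1,1,1) retry=(1,1,0)
12 | W2 CAS | counter=13 r=(11,12,9) succ=(1,2,1) retry=(1,1,0)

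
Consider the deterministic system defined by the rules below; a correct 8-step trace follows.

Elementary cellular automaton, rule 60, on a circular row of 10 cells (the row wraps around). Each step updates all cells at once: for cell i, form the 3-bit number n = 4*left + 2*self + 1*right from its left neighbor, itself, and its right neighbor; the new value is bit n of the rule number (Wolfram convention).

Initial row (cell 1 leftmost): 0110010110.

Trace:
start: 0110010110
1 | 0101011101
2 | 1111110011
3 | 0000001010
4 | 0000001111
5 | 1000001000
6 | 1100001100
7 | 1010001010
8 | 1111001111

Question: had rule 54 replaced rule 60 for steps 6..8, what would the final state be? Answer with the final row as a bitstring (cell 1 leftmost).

(re-executing steps 6..8 under rule 54; state before step 6: 1000001000)
6 | 1100011101
7 | 0010100010
8 | 0111110111

0111110111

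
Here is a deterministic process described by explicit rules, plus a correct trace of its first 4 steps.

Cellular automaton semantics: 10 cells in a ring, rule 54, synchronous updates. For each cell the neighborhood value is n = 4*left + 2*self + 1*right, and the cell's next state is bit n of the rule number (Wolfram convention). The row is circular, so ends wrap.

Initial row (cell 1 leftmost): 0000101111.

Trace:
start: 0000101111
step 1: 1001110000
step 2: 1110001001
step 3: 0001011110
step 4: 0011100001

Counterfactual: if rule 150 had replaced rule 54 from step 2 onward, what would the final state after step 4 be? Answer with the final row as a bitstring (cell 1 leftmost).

0011100100

(re-executing steps 2..4 under rule 150; state before step 2: 1001110000)
step 2: 1110101001
step 3: 1100101110
step 4: 0011100100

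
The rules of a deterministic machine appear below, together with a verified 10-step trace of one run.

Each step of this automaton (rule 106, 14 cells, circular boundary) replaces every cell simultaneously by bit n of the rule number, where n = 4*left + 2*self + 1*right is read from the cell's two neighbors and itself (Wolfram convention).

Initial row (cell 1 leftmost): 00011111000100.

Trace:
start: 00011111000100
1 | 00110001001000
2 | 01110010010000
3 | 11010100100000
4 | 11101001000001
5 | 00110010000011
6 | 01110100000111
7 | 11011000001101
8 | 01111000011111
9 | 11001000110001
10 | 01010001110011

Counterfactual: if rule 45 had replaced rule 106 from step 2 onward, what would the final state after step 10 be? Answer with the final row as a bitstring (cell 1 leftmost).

(re-executing steps 2..10 under rule 45; state before step 2: 00110001001000)
2 | 10100101001011
3 | 01100111001110
4 | 01000100001000
5 | 01010101101011
6 | 11111111011110
7 | 10000000110001
8 | 00111110100101
9 | 00100001100111
10 | 00101101000100

00101101000100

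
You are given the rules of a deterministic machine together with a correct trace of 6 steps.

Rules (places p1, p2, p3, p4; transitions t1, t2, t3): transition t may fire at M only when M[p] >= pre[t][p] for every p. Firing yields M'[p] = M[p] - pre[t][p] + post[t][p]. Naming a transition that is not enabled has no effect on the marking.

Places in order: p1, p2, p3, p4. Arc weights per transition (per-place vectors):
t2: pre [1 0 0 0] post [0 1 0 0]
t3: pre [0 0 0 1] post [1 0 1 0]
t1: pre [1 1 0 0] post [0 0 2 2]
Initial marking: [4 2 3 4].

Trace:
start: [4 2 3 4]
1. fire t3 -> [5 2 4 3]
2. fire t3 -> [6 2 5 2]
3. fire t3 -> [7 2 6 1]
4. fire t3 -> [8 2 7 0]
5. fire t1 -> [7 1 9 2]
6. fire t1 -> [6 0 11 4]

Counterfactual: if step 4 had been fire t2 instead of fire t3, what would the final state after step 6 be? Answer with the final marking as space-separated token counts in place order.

(re-executing from step 4 with the substitution; state before step 4: [7 2 6 1])
4. fire t2 -> [6 3 6 1]
5. fire t1 -> [5 2 8 3]
6. fire t1 -> [4 1 10 5]

4 1 10 5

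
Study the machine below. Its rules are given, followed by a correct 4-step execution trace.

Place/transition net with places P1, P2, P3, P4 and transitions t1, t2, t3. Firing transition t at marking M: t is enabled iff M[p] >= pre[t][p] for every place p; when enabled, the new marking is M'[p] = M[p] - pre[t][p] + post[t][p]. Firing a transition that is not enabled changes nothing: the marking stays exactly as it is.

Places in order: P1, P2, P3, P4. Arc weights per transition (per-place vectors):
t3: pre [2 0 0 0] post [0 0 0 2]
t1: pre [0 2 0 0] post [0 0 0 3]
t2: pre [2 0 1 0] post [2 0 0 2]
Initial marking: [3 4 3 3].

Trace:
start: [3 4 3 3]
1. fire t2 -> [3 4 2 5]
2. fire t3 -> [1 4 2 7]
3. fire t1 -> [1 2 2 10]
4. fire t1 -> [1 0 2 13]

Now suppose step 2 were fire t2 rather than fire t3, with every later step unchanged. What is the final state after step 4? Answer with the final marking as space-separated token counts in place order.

(re-executing from step 2 with the substitution; state before step 2: [3 4 2 5])
2. fire t2 -> [3 4 1 7]
3. fire t1 -> [3 2 1 10]
4. fire t1 -> [3 0 1 13]

3 0 1 13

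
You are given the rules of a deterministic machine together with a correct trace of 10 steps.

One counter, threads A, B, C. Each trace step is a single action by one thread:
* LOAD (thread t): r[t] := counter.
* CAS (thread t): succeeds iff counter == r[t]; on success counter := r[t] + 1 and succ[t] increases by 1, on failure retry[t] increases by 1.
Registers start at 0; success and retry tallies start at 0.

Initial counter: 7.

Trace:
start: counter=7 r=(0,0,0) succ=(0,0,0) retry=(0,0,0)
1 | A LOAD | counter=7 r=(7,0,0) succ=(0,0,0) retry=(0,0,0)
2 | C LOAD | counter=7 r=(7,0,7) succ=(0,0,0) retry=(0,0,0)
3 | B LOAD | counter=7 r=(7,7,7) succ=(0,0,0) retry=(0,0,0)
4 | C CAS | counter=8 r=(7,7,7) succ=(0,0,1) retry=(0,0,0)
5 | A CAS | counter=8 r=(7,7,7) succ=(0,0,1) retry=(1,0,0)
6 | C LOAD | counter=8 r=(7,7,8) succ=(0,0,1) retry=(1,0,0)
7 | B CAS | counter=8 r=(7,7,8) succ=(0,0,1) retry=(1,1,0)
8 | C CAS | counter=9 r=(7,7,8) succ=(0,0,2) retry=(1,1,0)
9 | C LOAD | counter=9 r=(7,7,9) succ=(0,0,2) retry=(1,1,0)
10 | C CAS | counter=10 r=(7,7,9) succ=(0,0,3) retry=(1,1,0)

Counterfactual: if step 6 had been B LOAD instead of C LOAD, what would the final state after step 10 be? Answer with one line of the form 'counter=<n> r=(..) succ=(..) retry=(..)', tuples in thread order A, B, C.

counter=10 r=(7,8,9) succ=(0,1,2) retry=(1,0,1)

(re-executing from step 6 with the substitution; state before step 6: counter=8 r=(7,7,7) succ=(0,0,1) retry=(1,0,0))
6 | B LOAD | counter=8 r=(7,8,7) succ=(0,0,1) retry=(1,0,0)
7 | B CAS | counter=9 r=(7,8,7) succ=(0,1,1) retry=(1,0,0)
8 | C CAS | counter=9 r=(7,8,7) succ=(0,1,1) retry=(1,0,1)
9 | C LOAD | counter=9 r=(7,8,9) succ=(0,1,1) retry=(1,0,1)
10 | C CAS | counter=10 r=(7,8,9) succ=(0,1,2) retry=(1,0,1)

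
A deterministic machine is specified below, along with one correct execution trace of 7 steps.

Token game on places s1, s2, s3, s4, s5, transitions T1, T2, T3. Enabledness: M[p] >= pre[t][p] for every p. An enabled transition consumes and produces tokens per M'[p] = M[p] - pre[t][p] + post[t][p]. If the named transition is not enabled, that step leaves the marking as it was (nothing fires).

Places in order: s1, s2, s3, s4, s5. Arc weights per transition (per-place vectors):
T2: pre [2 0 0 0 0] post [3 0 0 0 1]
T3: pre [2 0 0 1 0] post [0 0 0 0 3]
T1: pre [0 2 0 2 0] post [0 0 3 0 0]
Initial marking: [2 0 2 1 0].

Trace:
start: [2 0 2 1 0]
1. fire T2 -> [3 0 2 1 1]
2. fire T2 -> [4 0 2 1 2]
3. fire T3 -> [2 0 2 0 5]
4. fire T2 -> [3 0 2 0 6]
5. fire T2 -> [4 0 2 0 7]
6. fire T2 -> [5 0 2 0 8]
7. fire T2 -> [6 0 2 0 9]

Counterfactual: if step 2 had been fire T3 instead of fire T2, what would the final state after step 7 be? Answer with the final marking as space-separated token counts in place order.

(re-executing from step 2 with the substitution; state before step 2: [3 0 2 1 1])
2. fire T3 -> [1 0 2 0 4]
3. fire T3 -> [1 0 2 0 4]
4. fire T2 -> [1 0 2 0 4]
5. fire T2 -> [1 0 2 0 4]
6. fire T2 -> [1 0 2 0 4]
7. fire T2 -> [1 0 2 0 4]

1 0 2 0 4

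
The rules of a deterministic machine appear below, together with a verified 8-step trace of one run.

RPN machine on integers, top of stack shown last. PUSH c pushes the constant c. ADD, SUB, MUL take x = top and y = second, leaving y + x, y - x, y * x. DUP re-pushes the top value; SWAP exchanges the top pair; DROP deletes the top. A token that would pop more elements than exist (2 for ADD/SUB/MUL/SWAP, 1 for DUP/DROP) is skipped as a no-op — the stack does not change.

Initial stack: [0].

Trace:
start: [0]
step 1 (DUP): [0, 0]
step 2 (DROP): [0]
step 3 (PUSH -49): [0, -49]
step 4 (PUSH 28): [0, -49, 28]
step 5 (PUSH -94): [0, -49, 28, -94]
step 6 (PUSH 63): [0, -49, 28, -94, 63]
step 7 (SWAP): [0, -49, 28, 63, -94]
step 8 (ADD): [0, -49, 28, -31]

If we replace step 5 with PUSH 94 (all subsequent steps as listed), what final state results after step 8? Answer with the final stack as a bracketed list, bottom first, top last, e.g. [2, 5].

[0, -49, 28, 157]

(re-executing from step 5 with the substitution; state before step 5: [0, -49, 28])
step 5 (PUSH 94): [0, -49, 28, 94]
step 6 (PUSH 63): [0, -49, 28, 94, 63]
step 7 (SWAP): [0, -49, 28, 63, 94]
step 8 (ADD): [0, -49, 28, 157]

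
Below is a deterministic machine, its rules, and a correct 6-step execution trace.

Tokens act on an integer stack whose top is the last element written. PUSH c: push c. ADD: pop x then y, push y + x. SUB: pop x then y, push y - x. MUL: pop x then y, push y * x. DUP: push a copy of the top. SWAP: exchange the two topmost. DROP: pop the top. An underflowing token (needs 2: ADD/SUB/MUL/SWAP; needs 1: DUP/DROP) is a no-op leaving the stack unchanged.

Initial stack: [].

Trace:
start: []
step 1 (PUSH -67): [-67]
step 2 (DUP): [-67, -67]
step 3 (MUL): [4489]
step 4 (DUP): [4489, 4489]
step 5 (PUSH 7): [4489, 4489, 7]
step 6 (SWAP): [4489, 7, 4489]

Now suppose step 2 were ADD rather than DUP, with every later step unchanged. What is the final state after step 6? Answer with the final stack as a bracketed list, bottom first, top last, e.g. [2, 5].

[-67, 7, -67]

(re-executing from step 2 with the substitution; state before step 2: [-67])
step 2 (ADD): [-67]
step 3 (MUL): [-67]
step 4 (DUP): [-67, -67]
step 5 (PUSH 7): [-67, -67, 7]
step 6 (SWAP): [-67, 7, -67]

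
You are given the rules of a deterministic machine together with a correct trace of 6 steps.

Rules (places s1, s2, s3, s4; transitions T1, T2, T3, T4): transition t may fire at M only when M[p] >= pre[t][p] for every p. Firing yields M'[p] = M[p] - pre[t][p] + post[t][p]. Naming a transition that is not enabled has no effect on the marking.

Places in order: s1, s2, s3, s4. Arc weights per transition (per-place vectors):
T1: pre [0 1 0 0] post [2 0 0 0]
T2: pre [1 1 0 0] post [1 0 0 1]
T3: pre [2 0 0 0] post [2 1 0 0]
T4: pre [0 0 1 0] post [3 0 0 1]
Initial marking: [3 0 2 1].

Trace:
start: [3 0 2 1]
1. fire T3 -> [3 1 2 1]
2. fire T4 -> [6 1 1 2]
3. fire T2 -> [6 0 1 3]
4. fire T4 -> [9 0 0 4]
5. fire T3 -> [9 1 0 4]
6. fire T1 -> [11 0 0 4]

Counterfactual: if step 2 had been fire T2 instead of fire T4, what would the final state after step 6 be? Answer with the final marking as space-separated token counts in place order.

(re-executing from step 2 with the substitution; state before step 2: [3 1 2 1])
2. fire T2 -> [3 0 2 2]
3. fire T2 -> [3 0 2 2]
4. fire T4 -> [6 0 1 3]
5. fire T3 -> [6 1 1 3]
6. fire T1 -> [8 0 1 3]

8 0 1 3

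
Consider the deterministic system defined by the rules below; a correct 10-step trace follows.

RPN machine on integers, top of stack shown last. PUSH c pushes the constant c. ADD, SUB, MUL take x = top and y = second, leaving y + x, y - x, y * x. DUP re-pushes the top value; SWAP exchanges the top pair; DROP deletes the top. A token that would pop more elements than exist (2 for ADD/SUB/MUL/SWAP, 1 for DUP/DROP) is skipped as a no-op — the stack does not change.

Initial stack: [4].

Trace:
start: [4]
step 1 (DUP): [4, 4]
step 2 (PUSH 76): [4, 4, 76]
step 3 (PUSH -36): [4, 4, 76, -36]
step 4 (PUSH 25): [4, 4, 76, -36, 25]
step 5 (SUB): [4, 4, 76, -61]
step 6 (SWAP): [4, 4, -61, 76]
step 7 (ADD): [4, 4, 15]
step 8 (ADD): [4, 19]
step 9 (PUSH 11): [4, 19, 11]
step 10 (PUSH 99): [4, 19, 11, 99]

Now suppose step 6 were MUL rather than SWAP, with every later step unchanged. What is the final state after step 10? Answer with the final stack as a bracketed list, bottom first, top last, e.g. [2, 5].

[-4628, 11, 99]

(re-executing from step 6 with the substitution; state before step 6: [4, 4, 76, -61])
step 6 (MUL): [4, 4, -4636]
step 7 (ADD): [4, -4632]
step 8 (ADD): [-4628]
step 9 (PUSH 11): [-4628, 11]
step 10 (PUSH 99): [-4628, 11, 99]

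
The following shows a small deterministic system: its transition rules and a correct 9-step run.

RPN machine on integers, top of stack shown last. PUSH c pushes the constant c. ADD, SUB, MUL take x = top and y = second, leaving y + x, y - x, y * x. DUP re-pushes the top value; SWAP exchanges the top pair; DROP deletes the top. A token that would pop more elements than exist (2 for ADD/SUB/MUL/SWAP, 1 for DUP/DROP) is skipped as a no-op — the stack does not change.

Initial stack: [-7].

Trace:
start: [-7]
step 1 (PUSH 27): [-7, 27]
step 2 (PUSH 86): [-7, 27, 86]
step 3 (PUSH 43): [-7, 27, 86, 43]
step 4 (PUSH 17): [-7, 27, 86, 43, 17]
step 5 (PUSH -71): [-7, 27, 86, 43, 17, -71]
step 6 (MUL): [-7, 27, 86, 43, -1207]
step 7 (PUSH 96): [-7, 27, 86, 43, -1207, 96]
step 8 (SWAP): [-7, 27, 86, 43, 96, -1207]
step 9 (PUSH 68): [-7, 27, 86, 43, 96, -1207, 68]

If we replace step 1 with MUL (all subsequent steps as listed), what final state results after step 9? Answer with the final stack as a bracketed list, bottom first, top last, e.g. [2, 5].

(re-executing from step 1 with the substitution; state before step 1: [-7])
step 1 (MUL): [-7]
step 2 (PUSH 86): [-7, 86]
step 3 (PUSH 43): [-7, 86, 43]
step 4 (PUSH 17): [-7, 86, 43, 17]
step 5 (PUSH -71): [-7, 86, 43, 17, -71]
step 6 (MUL): [-7, 86, 43, -1207]
step 7 (PUSH 96): [-7, 86, 43, -1207, 96]
step 8 (SWAP): [-7, 86, 43, 96, -1207]
step 9 (PUSH 68): [-7, 86, 43, 96, -1207, 68]

[-7, 86, 43, 96, -1207, 68]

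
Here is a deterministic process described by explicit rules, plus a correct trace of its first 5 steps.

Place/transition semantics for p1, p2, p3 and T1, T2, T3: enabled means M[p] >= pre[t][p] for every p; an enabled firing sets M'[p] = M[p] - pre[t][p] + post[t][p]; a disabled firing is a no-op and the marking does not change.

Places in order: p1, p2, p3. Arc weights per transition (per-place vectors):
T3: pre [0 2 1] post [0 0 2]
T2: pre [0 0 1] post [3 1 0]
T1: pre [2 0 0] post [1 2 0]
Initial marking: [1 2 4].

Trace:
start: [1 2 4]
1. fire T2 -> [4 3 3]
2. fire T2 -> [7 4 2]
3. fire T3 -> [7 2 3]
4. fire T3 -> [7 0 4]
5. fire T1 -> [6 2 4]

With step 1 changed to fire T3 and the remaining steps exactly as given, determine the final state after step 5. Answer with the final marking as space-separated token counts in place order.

(re-executing from step 1 with the substitution; state before step 1: [1 2 4])
1. fire T3 -> [1 0 5]
2. fire T2 -> [4 1 4]
3. fire T3 -> [4 1 4]
4. fire T3 -> [4 1 4]
5. fire T1 -> [3 3 4]

3 3 4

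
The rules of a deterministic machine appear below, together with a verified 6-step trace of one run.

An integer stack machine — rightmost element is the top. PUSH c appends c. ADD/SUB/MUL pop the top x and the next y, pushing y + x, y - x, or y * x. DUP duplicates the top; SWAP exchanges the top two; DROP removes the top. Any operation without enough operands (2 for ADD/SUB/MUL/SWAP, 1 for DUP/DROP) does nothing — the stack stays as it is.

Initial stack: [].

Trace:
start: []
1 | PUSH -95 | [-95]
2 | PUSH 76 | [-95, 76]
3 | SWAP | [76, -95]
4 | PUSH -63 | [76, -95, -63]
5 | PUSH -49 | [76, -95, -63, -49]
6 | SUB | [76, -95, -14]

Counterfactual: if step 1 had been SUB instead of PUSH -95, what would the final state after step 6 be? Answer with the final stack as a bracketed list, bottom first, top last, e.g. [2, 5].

(re-executing from step 1 with the substitution; state before step 1: [])
1 | SUB | []
2 | PUSH 76 | [76]
3 | SWAP | [76]
4 | PUSH -63 | [76, -63]
5 | PUSH -49 | [76, -63, -49]
6 | SUB | [76, -14]

[76, -14]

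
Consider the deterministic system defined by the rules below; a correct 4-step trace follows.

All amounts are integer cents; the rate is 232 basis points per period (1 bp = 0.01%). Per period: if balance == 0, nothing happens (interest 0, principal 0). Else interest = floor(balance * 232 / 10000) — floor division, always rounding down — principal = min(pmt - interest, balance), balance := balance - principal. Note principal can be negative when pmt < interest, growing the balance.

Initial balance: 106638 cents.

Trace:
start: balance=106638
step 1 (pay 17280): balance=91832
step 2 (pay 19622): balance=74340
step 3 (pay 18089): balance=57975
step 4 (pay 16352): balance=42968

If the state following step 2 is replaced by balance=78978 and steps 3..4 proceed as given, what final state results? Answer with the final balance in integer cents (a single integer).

47824

state after step 2 := balance=78978
step 3 (pay 18089): balance=62721
step 4 (pay 16352): balance=47824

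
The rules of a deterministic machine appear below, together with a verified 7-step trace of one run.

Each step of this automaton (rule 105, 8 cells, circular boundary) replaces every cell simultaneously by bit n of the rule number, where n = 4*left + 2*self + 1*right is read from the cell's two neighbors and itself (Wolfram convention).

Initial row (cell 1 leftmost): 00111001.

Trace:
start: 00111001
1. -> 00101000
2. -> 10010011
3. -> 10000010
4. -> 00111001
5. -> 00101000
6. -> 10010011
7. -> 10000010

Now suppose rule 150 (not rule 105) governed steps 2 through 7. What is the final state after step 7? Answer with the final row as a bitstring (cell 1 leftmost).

(re-executing steps 2..7 under rule 150; state before step 2: 00101000)
2. -> 01101100
3. -> 10000010
4. -> 11000110
5. -> 00101000
6. -> 01101100
7. -> 10000010

10000010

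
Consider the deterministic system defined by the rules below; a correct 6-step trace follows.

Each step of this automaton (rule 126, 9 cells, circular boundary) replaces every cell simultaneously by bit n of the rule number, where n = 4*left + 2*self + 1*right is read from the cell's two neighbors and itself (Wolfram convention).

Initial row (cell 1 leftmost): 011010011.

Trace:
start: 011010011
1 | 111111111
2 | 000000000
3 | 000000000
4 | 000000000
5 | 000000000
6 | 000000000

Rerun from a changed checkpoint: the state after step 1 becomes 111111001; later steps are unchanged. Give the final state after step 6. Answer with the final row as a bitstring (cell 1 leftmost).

state after step 1 := 111111001
2 | 000001111
3 | 100011001
4 | 110111111
5 | 011100000
6 | 110110000

110110000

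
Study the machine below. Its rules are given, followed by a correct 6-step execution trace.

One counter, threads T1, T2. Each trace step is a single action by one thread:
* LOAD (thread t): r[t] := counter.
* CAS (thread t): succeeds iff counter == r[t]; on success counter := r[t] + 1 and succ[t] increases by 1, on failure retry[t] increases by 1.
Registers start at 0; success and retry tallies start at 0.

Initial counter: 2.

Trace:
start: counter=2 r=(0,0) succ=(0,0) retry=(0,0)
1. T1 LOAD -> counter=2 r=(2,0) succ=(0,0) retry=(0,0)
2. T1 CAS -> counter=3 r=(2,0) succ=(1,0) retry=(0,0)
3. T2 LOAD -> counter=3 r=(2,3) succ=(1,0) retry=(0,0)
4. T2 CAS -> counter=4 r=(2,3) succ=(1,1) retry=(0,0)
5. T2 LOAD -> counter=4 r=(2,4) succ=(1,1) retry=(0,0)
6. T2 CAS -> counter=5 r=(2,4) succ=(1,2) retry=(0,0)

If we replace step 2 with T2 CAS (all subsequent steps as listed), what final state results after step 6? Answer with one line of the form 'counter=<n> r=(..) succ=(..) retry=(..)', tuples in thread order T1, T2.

(re-executing from step 2 with the substitution; state before step 2: counter=2 r=(2,0) succ=(0,0) retry=(0,0))
2. T2 CAS -> counter=2 r=(2,0) succ=(0,0) retry=(0,1)
3. T2 LOAD -> counter=2 r=(2,2) succ=(0,0) retry=(0,1)
4. T2 CAS -> counter=3 r=(2,2) succ=(0,1) retry=(0,1)
5. T2 LOAD -> counter=3 r=(2,3) succ=(0,1) retry=(0,1)
6. T2 CAS -> counter=4 r=(2,3) succ=(0,2) retry=(0,1)

counter=4 r=(2,3) succ=(0,2) retry=(0,1)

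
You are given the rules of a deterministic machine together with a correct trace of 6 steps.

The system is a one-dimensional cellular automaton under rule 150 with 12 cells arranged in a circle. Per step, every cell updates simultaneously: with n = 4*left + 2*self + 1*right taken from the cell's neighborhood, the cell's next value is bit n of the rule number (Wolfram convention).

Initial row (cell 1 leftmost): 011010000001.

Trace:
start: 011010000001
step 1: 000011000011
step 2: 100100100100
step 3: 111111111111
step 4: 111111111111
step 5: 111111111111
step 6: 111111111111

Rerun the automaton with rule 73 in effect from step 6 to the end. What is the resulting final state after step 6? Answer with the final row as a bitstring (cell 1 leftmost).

(re-executing step 6 under rule 73; state before step 6: 111111111111)
step 6: 000000000000

000000000000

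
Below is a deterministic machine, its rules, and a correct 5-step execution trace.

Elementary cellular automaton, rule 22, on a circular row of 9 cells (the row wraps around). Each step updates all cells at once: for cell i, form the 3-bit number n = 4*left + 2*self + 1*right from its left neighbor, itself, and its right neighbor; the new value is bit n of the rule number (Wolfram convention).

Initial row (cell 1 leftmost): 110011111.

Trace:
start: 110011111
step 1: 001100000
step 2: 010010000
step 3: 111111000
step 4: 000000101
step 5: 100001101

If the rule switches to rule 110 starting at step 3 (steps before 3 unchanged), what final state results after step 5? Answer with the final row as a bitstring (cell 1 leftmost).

(re-executing steps 3..5 under rule 110; state before step 3: 010010000)
step 3: 110110000
step 4: 111110001
step 5: 000010011

000010011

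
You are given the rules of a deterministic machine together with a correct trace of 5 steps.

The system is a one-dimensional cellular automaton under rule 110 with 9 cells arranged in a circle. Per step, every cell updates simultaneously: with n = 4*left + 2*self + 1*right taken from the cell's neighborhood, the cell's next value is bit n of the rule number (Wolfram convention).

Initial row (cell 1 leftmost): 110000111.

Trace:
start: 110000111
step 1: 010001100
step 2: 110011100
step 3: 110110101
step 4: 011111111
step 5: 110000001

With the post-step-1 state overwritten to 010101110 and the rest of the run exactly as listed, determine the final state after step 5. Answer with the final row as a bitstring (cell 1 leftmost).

state after step 1 := 010101110
step 2: 111111010
step 3: 100001111
step 4: 100011000
step 5: 100111001

100111001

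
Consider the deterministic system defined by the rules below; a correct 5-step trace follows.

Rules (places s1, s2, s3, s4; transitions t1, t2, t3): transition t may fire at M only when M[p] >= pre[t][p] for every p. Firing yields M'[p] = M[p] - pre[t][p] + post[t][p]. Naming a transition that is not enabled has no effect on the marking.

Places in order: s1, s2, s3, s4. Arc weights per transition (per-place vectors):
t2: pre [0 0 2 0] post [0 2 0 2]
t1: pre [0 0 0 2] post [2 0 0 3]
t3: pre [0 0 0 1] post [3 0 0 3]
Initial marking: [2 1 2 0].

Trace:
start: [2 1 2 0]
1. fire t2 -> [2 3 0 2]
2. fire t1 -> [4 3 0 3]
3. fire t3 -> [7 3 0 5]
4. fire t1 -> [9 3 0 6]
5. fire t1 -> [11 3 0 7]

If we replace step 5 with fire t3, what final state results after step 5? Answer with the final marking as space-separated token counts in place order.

12 3 0 8

(re-executing from step 5 with the substitution; state before step 5: [9 3 0 6])
5. fire t3 -> [12 3 0 8]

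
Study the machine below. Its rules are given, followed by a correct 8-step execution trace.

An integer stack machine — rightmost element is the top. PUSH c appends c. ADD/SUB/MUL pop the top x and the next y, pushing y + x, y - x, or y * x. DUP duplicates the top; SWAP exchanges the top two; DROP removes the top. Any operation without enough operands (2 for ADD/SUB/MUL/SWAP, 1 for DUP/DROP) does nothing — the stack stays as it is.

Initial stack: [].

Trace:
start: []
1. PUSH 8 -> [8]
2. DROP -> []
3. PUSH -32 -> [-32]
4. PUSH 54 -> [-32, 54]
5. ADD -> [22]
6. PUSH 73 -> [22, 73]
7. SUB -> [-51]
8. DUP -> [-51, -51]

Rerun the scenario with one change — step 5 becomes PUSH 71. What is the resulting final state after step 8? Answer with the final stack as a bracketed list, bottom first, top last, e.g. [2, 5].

(re-executing from step 5 with the substitution; state before step 5: [-32, 54])
5. PUSH 71 -> [-32, 54, 71]
6. PUSH 73 -> [-32, 54, 71, 73]
7. SUB -> [-32, 54, -2]
8. DUP -> [-32, 54, -2, -2]

[-32, 54, -2, -2]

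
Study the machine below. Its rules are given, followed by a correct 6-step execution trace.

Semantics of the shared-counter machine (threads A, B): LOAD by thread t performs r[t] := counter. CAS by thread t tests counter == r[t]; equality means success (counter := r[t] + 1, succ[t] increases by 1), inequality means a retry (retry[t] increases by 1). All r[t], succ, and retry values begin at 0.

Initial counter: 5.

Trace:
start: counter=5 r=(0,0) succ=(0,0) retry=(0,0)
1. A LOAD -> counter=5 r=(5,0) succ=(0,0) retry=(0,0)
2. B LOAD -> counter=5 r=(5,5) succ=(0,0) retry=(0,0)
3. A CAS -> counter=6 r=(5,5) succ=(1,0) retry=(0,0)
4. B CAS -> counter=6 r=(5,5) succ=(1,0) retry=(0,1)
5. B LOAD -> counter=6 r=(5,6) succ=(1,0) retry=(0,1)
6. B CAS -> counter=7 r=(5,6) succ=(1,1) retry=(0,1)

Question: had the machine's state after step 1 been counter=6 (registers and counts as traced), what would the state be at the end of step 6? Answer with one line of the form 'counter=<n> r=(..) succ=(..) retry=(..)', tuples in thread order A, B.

counter=8 r=(5,7) succ=(0,2) retry=(1,0)

state after step 1 := counter=6 r=(5,0) succ=(0,0) retry=(0,0)
2. B LOAD -> counter=6 r=(5,6) succ=(0,0) retry=(0,0)
3. A CAS -> counter=6 r=(5,6) succ=(0,0) retry=(1,0)
4. B CAS -> counter=7 r=(5,6) succ=(0,1) retry=(1,0)
5. B LOAD -> counter=7 r=(5,7) succ=(0,1) retry=(1,0)
6. B CAS -> counter=8 r=(5,7) succ=(0,2) retry=(1,0)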